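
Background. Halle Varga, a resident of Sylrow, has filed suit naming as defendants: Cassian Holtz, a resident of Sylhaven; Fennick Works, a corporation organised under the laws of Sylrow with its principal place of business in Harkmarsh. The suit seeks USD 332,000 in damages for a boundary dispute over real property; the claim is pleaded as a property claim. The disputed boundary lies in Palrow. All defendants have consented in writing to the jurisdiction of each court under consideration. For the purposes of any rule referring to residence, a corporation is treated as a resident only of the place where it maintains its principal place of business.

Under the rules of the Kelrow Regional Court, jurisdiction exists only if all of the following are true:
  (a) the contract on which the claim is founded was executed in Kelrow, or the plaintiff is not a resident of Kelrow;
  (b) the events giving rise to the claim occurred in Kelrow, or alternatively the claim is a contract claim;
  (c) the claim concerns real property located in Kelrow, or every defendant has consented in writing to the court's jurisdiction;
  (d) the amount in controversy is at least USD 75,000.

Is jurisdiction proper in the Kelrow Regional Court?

The Kelrow Regional Court:
  (a) The plaintiff resides in Sylrow, which is not Kelrow, so this disjunct is met. Condition met.
  (b) The operative events occurred in Palrow, not Kelrow; the claim is a property claim, not a contract claim — none of the alternatives is met. Fails.
  (c) Every defendant has filed written consent, so one alternative holds. Satisfied.
  (d) The amount in controversy is USD 332,000, which meets the 75,000 dollars floor. Met.
  → No jurisdiction.

No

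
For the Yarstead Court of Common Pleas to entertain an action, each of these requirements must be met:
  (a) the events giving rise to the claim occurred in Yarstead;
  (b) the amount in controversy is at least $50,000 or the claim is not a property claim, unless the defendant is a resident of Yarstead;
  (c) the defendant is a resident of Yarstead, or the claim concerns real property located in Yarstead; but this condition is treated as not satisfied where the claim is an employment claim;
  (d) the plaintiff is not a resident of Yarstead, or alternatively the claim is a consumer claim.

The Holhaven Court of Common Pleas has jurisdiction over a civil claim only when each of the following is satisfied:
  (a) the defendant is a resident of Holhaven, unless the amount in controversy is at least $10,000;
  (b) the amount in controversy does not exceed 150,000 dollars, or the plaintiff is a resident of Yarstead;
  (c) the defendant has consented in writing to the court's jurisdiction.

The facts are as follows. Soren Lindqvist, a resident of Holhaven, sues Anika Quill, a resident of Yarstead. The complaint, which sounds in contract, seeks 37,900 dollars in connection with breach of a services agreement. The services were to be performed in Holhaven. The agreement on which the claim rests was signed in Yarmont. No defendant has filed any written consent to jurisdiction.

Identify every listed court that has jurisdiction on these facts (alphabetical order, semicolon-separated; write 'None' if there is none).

None

The Yarstead Court of Common Pleas:
  (a) The operative events occurred in Holhaven, not Yarstead. Not satisfied.
  (b) The claim is a contract claim, not a property claim, so this disjunct is met. Satisfied.
  (c) The defendant resides in Yarstead — that alternative is enough. And the carve-out is inapplicable — the claim is a contract claim, not an employment claim. Satisfied.
  (d) The plaintiff resides in Holhaven, which is not Yarstead, so one alternative holds. Condition met.
  → At least one condition fails; no jurisdiction.
The Holhaven Court of Common Pleas:
  (a) The defendant resides in Yarstead, not Holhaven. However, the amount in controversy is USD 37,900, which meets the 10,000 dollars floor, so the 'unless' proviso supplies this condition. Satisfied.
  (b) The amount in controversy is USD 37,900, within the USD 150,000 ceiling, so one alternative holds. Condition met.
  (c) No such written consent has been filed. Not satisfied.
  → No jurisdiction.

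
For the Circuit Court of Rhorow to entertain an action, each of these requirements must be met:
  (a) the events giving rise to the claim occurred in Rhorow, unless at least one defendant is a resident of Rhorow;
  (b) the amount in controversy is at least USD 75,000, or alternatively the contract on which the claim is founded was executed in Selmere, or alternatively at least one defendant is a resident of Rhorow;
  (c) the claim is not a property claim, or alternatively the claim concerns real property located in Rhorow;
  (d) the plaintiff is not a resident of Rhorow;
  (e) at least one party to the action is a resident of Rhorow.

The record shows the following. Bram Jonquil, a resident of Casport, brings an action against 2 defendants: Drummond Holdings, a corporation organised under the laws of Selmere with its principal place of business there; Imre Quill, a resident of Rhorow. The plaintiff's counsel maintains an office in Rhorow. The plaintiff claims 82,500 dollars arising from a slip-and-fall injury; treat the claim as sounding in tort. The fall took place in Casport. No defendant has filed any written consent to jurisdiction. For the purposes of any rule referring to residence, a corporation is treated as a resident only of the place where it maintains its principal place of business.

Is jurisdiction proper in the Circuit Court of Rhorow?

The Circuit Court of Rhorow:
  (a) The operative events occurred in Casport, not Rhorow. The proviso rescues it, though: Imre Quill resides in Rhorow. Met.
  (b) The amount in controversy is 82,500 dollars, which meets the 75,000 dollars floor — that alternative is enough. Satisfied.
  (c) The claim is a tort claim, not a property claim, which satisfies one of the alternatives. Satisfied.
  (d) The plaintiff resides in Casport, which is not Rhorow. Satisfied.
  (e) Imre Quill resides in Rhorow. Satisfied.
  → All conditions met; jurisdiction exists.

Yes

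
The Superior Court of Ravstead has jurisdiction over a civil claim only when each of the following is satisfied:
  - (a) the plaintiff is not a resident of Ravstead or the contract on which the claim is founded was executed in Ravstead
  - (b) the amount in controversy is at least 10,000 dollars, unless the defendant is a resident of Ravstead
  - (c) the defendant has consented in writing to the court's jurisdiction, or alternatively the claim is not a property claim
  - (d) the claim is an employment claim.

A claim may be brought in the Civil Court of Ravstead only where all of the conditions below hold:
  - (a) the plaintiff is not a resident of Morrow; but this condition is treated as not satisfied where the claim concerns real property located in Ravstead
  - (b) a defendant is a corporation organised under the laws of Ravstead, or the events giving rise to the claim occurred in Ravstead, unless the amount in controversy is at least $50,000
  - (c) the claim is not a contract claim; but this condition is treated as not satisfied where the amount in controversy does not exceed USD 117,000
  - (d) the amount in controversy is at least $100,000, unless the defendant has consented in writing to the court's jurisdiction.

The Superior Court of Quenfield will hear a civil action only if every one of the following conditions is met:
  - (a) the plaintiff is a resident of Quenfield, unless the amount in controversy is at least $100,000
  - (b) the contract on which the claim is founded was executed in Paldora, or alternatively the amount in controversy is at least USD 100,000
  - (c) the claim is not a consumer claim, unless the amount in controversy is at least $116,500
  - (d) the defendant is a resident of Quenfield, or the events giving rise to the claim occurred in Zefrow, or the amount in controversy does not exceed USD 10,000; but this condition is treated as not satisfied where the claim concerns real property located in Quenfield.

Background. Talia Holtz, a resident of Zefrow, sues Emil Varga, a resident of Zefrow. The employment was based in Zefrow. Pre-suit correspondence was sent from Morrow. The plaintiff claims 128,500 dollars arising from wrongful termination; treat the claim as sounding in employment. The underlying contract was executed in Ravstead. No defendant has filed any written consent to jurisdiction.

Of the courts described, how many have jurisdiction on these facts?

3

The Superior Court of Ravstead:
  (a) The plaintiff resides in Zefrow, which is not Ravstead — that alternative is enough. Met.
  (b) The amount in controversy is 128,500 dollars, which meets the 10,000 dollars floor. Met.
  (c) The claim is an employment claim, not a property claim, which satisfies one of the alternatives. Condition met.
  (d) The claim is an employment claim. Met.
  → Every requirement is satisfied — jurisdiction.
The Civil Court of Ravstead:
  (a) The plaintiff resides in Zefrow, which is not Morrow. The carve-out does not apply: the claim does not concern real property. Met.
  (b) No defendant is a corporation; the operative events occurred in Zefrow, not Ravstead — none of the alternatives is met. The proviso rescues it, though: the amount in controversy is 128,500 dollars, which meets the $50,000 floor. Condition met.
  (c) The claim is an employment claim, not a contract claim. The exception is not triggered, since the amount in controversy is USD 128,500, above the $117,000 ceiling. Met.
  (d) The amount in controversy is USD 128,500, which meets the 100,000 dollars floor. Satisfied.
  → Every requirement is satisfied — jurisdiction.
The Superior Court of Quenfield:
  (a) The plaintiff resides in Zefrow, not Quenfield. The proviso rescues it, though: the amount in controversy is USD 128,500, which meets the $100,000 floor. Condition met.
  (b) The amount in controversy is USD 128,500, which meets the 100,000 dollars floor, so this disjunct is met. Satisfied.
  (c) The claim is an employment claim, not a consumer claim. Satisfied.
  (d) The operative events occurred in Zefrow — that alternative is enough. The carve-out does not apply: the claim does not concern real property. Satisfied.
  → The court has jurisdiction.
Courts with jurisdiction: the Superior Court of Ravstead, the Civil Court of Ravstead, the Superior Court of Quenfield — 3 in total.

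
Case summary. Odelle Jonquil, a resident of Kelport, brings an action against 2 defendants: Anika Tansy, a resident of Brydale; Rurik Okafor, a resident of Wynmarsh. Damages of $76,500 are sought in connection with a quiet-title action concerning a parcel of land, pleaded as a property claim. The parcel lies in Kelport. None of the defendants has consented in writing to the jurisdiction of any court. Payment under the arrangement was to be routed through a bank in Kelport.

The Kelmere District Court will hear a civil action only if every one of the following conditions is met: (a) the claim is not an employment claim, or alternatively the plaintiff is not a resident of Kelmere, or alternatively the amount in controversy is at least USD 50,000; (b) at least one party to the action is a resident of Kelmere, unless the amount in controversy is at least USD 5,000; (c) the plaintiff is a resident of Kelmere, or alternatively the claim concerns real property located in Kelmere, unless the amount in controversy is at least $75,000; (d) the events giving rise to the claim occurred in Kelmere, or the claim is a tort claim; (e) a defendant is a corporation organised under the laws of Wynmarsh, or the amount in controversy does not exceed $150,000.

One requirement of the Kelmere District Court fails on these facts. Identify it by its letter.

The Kelmere District Court:
  (a) The claim is a property claim, not an employment claim — that alternative is enough. Met.
  (b) No party resides in Kelmere. However, the amount in controversy is USD 76,500, which meets the 5,000 dollars floor, so the 'unless' proviso supplies this condition. Met.
  (c) The plaintiff resides in Kelport, not Kelmere; the property lies in Kelport, not Kelmere — every alternative fails. However, the amount in controversy is USD 76,500, which meets the 75,000 dollars floor, so the 'unless' proviso supplies this condition. Met.
  (d) The operative events occurred in Kelport, not Kelmere; the claim is a property claim, not a tort claim — every alternative fails. Fails.
  (e) The amount in controversy is 76,500 dollars, within the 150,000 dollars ceiling, which satisfies one of the alternatives. Condition met.
Only condition (d) fails.

(d)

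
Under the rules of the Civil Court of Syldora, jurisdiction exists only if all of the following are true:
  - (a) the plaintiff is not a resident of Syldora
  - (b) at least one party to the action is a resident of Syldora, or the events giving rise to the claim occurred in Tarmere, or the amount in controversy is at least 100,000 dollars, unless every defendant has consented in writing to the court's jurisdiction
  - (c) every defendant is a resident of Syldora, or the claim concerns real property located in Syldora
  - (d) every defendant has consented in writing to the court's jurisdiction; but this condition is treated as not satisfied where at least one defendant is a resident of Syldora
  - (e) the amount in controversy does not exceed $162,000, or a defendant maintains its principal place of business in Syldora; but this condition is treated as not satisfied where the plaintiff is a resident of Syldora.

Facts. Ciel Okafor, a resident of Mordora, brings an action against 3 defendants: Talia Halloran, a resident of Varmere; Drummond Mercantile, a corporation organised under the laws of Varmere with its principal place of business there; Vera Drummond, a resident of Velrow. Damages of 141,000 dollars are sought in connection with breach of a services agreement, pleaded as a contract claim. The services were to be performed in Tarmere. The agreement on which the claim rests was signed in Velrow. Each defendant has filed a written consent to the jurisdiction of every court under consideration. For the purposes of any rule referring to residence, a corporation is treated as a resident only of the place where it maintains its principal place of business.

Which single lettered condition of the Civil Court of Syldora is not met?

The Civil Court of Syldora:
  (a) The plaintiff resides in Mordora, which is not Syldora. Condition met.
  (b) The operative events occurred in Tarmere, which satisfies one of the alternatives. Condition met.
  (c) The defendants reside as follows — Talia Halloran in Varmere, Drummond Mercantile in Varmere, Vera Drummond in Velrow — not all in Syldora; the claim does not concern real property — no alternative holds. Condition not met.
  (d) Every defendant has filed written consent. The exception is not triggered, since no defendant resides in Syldora (they reside in Varmere, Varmere, Velrow). Met.
  (e) The amount in controversy is $141,000, within the 162,000 dollars ceiling, so one alternative holds. The exception is not triggered, since the plaintiff resides in Mordora, not Syldora. Met.
Only condition (c) fails.

(c)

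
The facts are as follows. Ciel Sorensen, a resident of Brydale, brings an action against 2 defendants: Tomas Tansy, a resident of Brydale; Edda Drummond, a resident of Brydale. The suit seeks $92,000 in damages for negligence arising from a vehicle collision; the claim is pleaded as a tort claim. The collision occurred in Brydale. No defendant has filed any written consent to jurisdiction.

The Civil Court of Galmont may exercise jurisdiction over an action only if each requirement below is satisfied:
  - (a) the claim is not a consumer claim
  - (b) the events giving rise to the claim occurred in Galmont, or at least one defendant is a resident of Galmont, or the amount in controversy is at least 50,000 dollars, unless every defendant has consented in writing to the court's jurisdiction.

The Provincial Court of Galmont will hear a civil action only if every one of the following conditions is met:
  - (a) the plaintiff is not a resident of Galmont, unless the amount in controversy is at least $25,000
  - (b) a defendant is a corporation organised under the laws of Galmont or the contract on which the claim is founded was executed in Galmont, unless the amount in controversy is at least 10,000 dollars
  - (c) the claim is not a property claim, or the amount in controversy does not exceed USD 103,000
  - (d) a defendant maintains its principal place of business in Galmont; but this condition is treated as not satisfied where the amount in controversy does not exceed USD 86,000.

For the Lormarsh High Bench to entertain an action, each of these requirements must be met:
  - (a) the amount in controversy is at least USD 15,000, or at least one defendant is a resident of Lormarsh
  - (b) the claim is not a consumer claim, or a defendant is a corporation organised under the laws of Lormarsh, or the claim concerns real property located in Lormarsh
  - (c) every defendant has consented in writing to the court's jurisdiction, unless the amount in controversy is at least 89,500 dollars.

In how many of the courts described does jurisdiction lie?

2

The Civil Court of Galmont:
  (a) The claim is a tort claim, not a consumer claim. Condition met.
  (b) The amount in controversy is USD 92,000, which meets the $50,000 floor — that alternative is enough. Condition met.
  → All conditions met; jurisdiction exists.
The Provincial Court of Galmont:
  (a) The plaintiff resides in Brydale, which is not Galmont. Satisfied.
  (b) No defendant is a corporation; no contract (and hence no place of execution) is alleged — no alternative holds. However, the amount in controversy is $92,000, which meets the 10,000 dollars floor, so the 'unless' proviso supplies this condition. Satisfied.
  (c) The claim is a tort claim, not a property claim, so one alternative holds. Satisfied.
  (d) No defendant is a corporation. Not met.
  → No jurisdiction.
The Lormarsh High Bench:
  (a) The amount in controversy is $92,000, which meets the $15,000 floor, so this disjunct is met. Met.
  (b) The claim is a tort claim, not a consumer claim, so this disjunct is met. Condition met.
  (c) No such written consent has been filed. But the amount in controversy is 92,000 dollars, which meets the USD 89,500 floor, and the 'unless' clause therefore excuses the requirement. Satisfied.
  → Every requirement is satisfied — jurisdiction.
Courts with jurisdiction: the Civil Court of Galmont, the Lormarsh High Bench — 2 in total.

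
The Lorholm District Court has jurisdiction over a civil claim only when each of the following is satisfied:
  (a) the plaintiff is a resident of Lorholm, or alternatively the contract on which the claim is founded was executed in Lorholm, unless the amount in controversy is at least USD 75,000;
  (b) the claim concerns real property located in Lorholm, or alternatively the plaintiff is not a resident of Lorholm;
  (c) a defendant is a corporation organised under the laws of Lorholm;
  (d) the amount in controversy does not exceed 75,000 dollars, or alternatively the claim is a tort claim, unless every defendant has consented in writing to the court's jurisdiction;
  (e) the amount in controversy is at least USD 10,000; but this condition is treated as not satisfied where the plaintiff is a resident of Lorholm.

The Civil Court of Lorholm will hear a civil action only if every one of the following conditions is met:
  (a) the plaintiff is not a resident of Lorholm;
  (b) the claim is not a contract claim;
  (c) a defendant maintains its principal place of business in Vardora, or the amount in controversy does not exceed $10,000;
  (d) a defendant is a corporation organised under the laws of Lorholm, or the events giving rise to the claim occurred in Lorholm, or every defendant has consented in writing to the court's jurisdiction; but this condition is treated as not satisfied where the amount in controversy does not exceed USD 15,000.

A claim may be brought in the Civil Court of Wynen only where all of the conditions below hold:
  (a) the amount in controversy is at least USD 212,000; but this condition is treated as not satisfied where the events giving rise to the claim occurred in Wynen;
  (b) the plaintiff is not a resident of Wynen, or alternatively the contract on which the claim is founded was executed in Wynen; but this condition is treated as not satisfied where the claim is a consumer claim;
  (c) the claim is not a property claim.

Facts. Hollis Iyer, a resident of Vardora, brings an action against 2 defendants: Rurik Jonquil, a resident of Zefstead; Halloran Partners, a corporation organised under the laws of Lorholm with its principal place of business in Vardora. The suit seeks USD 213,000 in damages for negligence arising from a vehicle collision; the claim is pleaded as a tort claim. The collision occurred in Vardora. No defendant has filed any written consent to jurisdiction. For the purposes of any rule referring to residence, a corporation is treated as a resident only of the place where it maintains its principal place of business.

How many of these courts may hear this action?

3

The Lorholm District Court:
  (a) The plaintiff resides in Vardora, not Lorholm; no contract (and hence no place of execution) is alleged — no alternative holds. However, the amount in controversy is 213,000 dollars, which meets the 75,000 dollars floor, so the 'unless' proviso supplies this condition. Condition met.
  (b) The plaintiff resides in Vardora, which is not Lorholm — that alternative is enough. Condition met.
  (c) Halloran Partners is organised under the laws of Lorholm. Met.
  (d) The claim is a tort claim, so this disjunct is met. Met.
  (e) The amount in controversy is 213,000 dollars, which meets the USD 10,000 floor. The exception is not triggered, since the plaintiff resides in Vardora, not Lorholm. Satisfied.
  → The court has jurisdiction.
The Civil Court of Lorholm:
  (a) The plaintiff resides in Vardora, which is not Lorholm. Satisfied.
  (b) The claim is a tort claim, not a contract claim. Met.
  (c) Halloran Partners has its principal place of business in Vardora, which satisfies one of the alternatives. Met.
  (d) Halloran Partners is organised under the laws of Lorholm, which satisfies one of the alternatives. The exception is not triggered, since the amount in controversy is $213,000, above the USD 15,000 ceiling. Condition met.
  → The court has jurisdiction.
The Civil Court of Wynen:
  (a) The amount in controversy is USD 213,000, which meets the 212,000 dollars floor. The exception is not triggered, since the operative events occurred in Vardora, not Wynen. Condition met.
  (b) The plaintiff resides in Vardora, which is not Wynen, so one alternative holds. And the carve-out is inapplicable — the claim is a tort claim, not a consumer claim. Satisfied.
  (c) The claim is a tort claim, not a property claim. Met.
  → Jurisdiction lies.
Courts with jurisdiction: the Lorholm District Court, the Civil Court of Lorholm, the Civil Court of Wynen — 3 in total.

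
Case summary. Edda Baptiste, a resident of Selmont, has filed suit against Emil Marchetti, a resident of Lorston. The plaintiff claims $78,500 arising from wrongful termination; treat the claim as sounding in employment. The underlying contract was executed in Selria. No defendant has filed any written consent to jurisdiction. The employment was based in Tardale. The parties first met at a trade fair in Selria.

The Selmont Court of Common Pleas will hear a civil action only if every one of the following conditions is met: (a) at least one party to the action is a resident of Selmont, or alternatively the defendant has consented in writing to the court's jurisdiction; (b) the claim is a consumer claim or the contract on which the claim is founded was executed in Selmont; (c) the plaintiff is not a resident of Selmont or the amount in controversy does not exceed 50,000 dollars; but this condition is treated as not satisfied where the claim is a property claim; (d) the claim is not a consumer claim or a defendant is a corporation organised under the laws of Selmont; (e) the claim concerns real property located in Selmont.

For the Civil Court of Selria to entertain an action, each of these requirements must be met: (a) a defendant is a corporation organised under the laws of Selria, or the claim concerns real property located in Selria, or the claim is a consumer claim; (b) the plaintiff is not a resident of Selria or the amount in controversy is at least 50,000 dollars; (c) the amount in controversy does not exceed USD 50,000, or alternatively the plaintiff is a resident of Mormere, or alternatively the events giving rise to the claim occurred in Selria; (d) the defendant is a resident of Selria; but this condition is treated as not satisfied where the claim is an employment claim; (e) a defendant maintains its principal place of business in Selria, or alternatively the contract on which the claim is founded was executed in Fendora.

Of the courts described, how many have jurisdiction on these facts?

The Selmont Court of Common Pleas:
  (a) Edda Baptiste resides in Selmont, which satisfies one of the alternatives. Met.
  (b) The claim is an employment claim, not a consumer claim; the contract was executed in Selria, not Selmont — every alternative fails. Fails.
  (c) The plaintiff resides in Selmont; the amount in controversy is $78,500, above the 50,000 dollars ceiling — every alternative fails. Not met.
  (d) The claim is an employment claim, not a consumer claim, which satisfies one of the alternatives. Condition met.
  (e) The claim does not concern real property. Fails.
  → The court lacks jurisdiction.
The Civil Court of Selria:
  (a) No defendant is a corporation; the claim does not concern real property; the claim is an employment claim, not a consumer claim — no alternative holds. Fails.
  (b) The plaintiff resides in Selmont, which is not Selria, so one alternative holds. Satisfied.
  (c) The amount in controversy is $78,500, above the 50,000 dollars ceiling; the plaintiff resides in Selmont, not Mormere; the operative events occurred in Tardale, not Selria — none of the alternatives is met. Fails.
  (d) The defendant resides in Lorston, not Selria. Condition not met.
  (e) No defendant is a corporation; the contract was executed in Selria, not Fendora — none of the alternatives is met. Not met.
  → No jurisdiction.
No court satisfies all of its conditions.

0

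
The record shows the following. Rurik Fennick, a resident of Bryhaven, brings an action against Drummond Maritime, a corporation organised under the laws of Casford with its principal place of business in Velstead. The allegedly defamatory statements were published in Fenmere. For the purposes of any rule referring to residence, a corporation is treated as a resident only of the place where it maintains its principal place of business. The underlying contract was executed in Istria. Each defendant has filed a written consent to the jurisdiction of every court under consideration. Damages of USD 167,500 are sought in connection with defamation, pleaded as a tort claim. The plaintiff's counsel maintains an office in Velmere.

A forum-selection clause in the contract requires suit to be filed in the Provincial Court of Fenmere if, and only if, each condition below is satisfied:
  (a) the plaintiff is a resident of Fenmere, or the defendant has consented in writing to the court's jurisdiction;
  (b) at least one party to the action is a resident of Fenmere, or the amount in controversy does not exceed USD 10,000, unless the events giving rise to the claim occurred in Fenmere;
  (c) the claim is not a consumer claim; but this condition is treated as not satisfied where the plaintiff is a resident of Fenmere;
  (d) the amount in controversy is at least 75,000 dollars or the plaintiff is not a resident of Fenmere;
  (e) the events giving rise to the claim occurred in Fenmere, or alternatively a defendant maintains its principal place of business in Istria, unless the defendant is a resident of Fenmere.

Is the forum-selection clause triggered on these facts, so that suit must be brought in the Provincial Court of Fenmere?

The Provincial Court of Fenmere:
  (a) Every defendant has filed written consent, so this disjunct is met. Satisfied.
  (b) No party resides in Fenmere; the amount in controversy is $167,500, above the $10,000 ceiling — none of the alternatives is met. But the operative events occurred in Fenmere, and the 'unless' clause therefore excuses the requirement. Satisfied.
  (c) The claim is a tort claim, not a consumer claim. And the carve-out is inapplicable — the plaintiff resides in Bryhaven, not Fenmere. Satisfied.
  (d) The amount in controversy is USD 167,500, which meets the $75,000 floor, so this disjunct is met. Met.
  (e) The operative events occurred in Fenmere — that alternative is enough. Condition met.
  → The clause applies.

Yes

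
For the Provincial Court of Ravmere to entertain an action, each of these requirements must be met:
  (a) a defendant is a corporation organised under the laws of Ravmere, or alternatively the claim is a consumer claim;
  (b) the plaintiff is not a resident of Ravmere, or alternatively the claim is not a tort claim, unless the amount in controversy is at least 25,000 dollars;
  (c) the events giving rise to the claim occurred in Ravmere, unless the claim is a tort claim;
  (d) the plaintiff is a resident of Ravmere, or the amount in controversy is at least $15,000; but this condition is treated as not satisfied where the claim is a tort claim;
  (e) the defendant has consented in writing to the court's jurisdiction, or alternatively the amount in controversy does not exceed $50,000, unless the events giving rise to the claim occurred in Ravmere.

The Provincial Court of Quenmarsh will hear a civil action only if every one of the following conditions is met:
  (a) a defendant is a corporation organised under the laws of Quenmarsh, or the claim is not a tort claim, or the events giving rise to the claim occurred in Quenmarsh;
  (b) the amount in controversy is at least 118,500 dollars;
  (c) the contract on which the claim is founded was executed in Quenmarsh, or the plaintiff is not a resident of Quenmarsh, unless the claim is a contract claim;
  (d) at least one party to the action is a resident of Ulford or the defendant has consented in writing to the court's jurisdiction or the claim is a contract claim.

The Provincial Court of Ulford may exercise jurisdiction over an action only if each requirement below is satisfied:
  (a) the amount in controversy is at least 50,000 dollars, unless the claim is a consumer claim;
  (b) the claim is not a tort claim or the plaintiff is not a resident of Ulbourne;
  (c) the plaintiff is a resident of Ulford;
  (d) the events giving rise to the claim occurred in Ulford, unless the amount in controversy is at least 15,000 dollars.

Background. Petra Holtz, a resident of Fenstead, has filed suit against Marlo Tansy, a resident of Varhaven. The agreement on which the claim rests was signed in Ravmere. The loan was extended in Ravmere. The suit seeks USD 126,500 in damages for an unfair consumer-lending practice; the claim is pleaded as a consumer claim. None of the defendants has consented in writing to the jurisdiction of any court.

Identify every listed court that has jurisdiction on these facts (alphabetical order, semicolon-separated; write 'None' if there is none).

The Provincial Court of Ravmere:
  (a) The claim is a consumer claim — that alternative is enough. Condition met.
  (b) The plaintiff resides in Fenstead, which is not Ravmere, which satisfies one of the alternatives. Condition met.
  (c) The operative events occurred in Ravmere. Met.
  (d) The amount in controversy is $126,500, which meets the 15,000 dollars floor, so one alternative holds. The carve-out does not apply: the claim is a consumer claim, not a tort claim. Condition met.
  (e) No such written consent has been filed; the amount in controversy is $126,500, above the $50,000 ceiling — none of the alternatives is met. However, the operative events occurred in Ravmere, so the 'unless' proviso supplies this condition. Condition met.
  → The court has jurisdiction.
The Provincial Court of Quenmarsh:
  (a) The claim is a consumer claim, not a tort claim, so this disjunct is met. Condition met.
  (b) The amount in controversy is USD 126,500, which meets the USD 118,500 floor. Satisfied.
  (c) The plaintiff resides in Fenstead, which is not Quenmarsh — that alternative is enough. Satisfied.
  (d) No party resides in Ulford; no such written consent has been filed; the claim is a consumer claim, not a contract claim — no alternative holds. Fails.
  → At least one condition fails; no jurisdiction.
The Provincial Court of Ulford:
  (a) The amount in controversy is USD 126,500, which meets the 50,000 dollars floor. Satisfied.
  (b) The claim is a consumer claim, not a tort claim — that alternative is enough. Condition met.
  (c) The plaintiff resides in Fenstead, not Ulford. Fails.
  (d) The operative events occurred in Ravmere, not Ulford. But the amount in controversy is 126,500 dollars, which meets the $15,000 floor, and the 'unless' clause therefore excuses the requirement. Condition met.
  → The court lacks jurisdiction.

the Provincial Court of Ravmere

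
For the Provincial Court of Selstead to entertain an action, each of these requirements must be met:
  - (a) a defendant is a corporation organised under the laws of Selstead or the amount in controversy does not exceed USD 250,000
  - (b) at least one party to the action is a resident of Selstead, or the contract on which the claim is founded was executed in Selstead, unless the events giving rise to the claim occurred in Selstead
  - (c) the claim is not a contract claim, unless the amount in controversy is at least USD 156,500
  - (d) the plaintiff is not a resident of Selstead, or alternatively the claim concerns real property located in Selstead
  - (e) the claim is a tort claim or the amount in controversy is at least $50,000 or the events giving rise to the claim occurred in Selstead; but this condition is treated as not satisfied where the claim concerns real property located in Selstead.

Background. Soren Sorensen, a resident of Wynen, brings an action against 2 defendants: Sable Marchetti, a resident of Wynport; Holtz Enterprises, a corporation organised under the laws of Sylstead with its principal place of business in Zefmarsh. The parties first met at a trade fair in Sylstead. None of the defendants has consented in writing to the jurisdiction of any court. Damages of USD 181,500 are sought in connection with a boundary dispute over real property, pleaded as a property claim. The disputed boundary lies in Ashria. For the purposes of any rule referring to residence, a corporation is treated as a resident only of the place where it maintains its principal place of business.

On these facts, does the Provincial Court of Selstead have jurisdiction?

No

The Provincial Court of Selstead:
  (a) The amount in controversy is USD 181,500, within the $250,000 ceiling, so one alternative holds. Met.
  (b) No party resides in Selstead; no contract (and hence no place of execution) is alleged — no alternative holds. The proviso offers no rescue either, since the operative events occurred in Ashria, not Selstead. Not met.
  (c) The claim is a property claim, not a contract claim. Met.
  (d) The plaintiff resides in Wynen, which is not Selstead, so one alternative holds. Satisfied.
  (e) The amount in controversy is USD 181,500, which meets the $50,000 floor, which satisfies one of the alternatives. The exception is not triggered, since the property lies in Ashria, not Selstead. Met.
  → No jurisdiction.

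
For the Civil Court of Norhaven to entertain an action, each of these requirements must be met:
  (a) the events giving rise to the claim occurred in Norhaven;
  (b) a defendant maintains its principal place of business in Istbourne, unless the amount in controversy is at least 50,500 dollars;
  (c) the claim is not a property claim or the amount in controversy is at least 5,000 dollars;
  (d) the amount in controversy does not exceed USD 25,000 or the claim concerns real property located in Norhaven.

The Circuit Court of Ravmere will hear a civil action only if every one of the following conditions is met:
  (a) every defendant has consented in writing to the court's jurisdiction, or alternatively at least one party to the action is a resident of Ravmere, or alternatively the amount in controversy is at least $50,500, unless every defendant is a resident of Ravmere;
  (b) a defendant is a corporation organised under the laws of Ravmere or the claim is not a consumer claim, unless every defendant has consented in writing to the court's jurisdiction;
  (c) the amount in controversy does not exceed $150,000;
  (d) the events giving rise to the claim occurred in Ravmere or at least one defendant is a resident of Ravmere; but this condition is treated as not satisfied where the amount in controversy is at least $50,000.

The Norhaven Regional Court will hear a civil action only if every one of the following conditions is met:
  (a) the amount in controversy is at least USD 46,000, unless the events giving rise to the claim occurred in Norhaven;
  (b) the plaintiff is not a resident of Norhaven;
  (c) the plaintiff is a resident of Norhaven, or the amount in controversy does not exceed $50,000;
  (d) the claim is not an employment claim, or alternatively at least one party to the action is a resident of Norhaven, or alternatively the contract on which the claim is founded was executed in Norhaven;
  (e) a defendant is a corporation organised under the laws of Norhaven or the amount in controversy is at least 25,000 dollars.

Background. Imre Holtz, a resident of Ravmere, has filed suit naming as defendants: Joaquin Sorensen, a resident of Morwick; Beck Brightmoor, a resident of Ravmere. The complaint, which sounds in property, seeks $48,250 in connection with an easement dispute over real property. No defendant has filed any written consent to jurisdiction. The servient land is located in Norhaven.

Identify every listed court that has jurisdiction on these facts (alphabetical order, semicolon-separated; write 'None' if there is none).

The Civil Court of Norhaven:
  (a) The operative events occurred in Norhaven. Satisfied.
  (b) No defendant is a corporation. Nor does the 'unless' clause help: the amount in controversy is USD 48,250, below the USD 50,500 floor. Not satisfied.
  (c) The amount in controversy is $48,250, which meets the USD 5,000 floor, so this disjunct is met. Satisfied.
  (d) The property lies in Norhaven, so one alternative holds. Satisfied.
  → The court lacks jurisdiction.
The Circuit Court of Ravmere:
  (a) Imre Holtz resides in Ravmere, which satisfies one of the alternatives. Condition met.
  (b) The claim is a property claim, not a consumer claim — that alternative is enough. Satisfied.
  (c) The amount in controversy is USD 48,250, within the $150,000 ceiling. Met.
  (d) Beck Brightmoor resides in Ravmere — that alternative is enough. The carve-out does not apply: the amount in controversy is USD 48,250, below the USD 50,000 floor. Satisfied.
  → Jurisdiction lies.
The Norhaven Regional Court:
  (a) The amount in controversy is $48,250, which meets the USD 46,000 floor. Satisfied.
  (b) The plaintiff resides in Ravmere, which is not Norhaven. Satisfied.
  (c) The amount in controversy is USD 48,250, within the 50,000 dollars ceiling, so one alternative holds. Satisfied.
  (d) The claim is a property claim, not an employment claim — that alternative is enough. Met.
  (e) The amount in controversy is USD 48,250, which meets the $25,000 floor — that alternative is enough. Met.
  → Jurisdiction lies.

the Circuit Court of Ravmere; the Norhaven Regional Court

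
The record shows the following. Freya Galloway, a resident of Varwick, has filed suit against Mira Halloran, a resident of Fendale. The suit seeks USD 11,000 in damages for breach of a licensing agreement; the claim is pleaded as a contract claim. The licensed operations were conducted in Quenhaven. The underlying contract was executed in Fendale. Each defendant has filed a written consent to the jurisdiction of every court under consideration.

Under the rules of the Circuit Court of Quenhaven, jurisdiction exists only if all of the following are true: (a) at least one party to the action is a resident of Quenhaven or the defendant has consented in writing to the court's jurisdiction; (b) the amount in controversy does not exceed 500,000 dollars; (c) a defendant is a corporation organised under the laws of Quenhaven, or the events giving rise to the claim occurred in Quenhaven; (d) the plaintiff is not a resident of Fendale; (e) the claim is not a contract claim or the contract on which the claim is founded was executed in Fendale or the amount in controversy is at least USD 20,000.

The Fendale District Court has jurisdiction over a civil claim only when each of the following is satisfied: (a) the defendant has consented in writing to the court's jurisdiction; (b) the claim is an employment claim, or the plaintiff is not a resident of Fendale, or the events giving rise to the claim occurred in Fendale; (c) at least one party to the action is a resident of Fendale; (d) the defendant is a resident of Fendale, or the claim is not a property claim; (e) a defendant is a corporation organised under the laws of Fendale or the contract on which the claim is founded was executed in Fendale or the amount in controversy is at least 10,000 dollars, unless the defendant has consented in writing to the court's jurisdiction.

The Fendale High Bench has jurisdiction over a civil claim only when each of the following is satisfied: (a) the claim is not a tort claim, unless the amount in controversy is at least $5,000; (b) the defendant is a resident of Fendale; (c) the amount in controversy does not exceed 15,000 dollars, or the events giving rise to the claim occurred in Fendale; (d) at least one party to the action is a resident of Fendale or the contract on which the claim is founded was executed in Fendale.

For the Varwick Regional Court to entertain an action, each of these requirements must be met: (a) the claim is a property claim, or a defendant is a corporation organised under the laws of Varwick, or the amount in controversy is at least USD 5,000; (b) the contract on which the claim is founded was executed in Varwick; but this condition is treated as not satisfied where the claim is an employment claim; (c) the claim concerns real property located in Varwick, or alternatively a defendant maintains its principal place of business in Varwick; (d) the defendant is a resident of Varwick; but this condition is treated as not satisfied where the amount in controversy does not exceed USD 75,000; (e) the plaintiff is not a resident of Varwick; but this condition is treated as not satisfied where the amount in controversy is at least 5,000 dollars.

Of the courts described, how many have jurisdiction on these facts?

The Circuit Court of Quenhaven:
  (a) Every defendant has filed written consent — that alternative is enough. Satisfied.
  (b) The amount in controversy is USD 11,000, within the $500,000 ceiling. Met.
  (c) The operative events occurred in Quenhaven, so this disjunct is met. Met.
  (d) The plaintiff resides in Varwick, which is not Fendale. Satisfied.
  (e) The contract was executed in Fendale, which satisfies one of the alternatives. Condition met.
  → The court has jurisdiction.
The Fendale District Court:
  (a) Every defendant has filed written consent. Met.
  (b) The plaintiff resides in Varwick, which is not Fendale — that alternative is enough. Condition met.
  (c) Mira Halloran resides in Fendale. Met.
  (d) The defendant resides in Fendale, so this disjunct is met. Condition met.
  (e) The contract was executed in Fendale, so this disjunct is met. Condition met.
  → Jurisdiction lies.
The Fendale High Bench:
  (a) The claim is a contract claim, not a tort claim. Met.
  (b) The defendant resides in Fendale. Met.
  (c) The amount in controversy is 11,000 dollars, within the USD 15,000 ceiling, which satisfies one of the alternatives. Met.
  (d) Mira Halloran resides in Fendale, so one alternative holds. Condition met.
  → All conditions met; jurisdiction exists.
The Varwick Regional Court:
  (a) The amount in controversy is USD 11,000, which meets the 5,000 dollars floor — that alternative is enough. Satisfied.
  (b) The contract was executed in Fendale, not Varwick. Not satisfied.
  (c) The claim does not concern real property; no defendant is a corporation — every alternative fails. Not satisfied.
  (d) The defendant resides in Fendale, not Varwick. Not met.
  (e) The plaintiff resides in Varwick. Not met.
  → Not every requirement is met — no jurisdiction.
Courts with jurisdiction: the Circuit Court of Quenhaven, the Fendale District Court, the Fendale High Bench — 3 in total.

3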